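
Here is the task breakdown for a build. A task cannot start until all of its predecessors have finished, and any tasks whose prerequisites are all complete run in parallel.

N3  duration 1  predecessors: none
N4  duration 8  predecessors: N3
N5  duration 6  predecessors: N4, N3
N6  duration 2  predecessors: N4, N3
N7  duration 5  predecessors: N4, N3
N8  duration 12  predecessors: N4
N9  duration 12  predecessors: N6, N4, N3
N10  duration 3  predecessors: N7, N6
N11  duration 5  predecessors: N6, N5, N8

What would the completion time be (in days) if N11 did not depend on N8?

23

Before: longest chain N3→N4→N8→N11 = 1+8+12+5 = 26, finish 26.
Without N8→N11, N11's earliest start moves from 21 to 15.
New critical path: N3→N4→N6→N9 = 1+8+2+12 = 23 ⇒ 23 days.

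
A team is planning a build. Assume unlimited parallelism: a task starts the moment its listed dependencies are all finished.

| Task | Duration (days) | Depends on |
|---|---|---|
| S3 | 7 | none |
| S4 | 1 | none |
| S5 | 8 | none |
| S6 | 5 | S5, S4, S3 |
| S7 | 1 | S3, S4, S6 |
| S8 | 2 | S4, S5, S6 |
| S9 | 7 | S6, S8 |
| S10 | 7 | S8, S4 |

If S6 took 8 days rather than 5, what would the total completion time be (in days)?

Actual critical path: S5→S6→S8→S9 = 8+5+2+7 = 22 ⇒ 22 days.
Since S6 is critical, the +3 change carries straight to that chain (now 25 days).
That remains the longest chain; total 25 days.

25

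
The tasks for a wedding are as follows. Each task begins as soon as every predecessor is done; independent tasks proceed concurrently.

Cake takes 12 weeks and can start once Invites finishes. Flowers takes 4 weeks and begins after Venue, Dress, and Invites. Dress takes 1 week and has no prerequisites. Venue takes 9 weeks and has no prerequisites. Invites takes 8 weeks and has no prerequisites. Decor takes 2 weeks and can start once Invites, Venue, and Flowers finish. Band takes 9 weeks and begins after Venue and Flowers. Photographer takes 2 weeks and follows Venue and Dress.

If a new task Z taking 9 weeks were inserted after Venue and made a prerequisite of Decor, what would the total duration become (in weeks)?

Originally the project takes 22 weeks.
With Z inserted, Decor now waits for max(Invites, Venue, Flowers, Z).
New critical path: Venue→Flowers→Band = 9+4+9 = 22 ⇒ 22 weeks.

22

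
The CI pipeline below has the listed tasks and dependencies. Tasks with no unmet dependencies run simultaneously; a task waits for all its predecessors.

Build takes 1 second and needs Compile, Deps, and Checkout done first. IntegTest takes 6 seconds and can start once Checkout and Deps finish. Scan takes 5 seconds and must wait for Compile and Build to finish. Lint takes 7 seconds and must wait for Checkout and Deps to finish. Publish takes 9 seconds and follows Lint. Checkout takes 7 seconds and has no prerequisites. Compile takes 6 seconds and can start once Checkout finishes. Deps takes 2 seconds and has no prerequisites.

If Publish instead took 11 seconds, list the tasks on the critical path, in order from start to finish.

Checkout, Lint, Publish

Actual critical path: Checkout→Lint→Publish = 7+7+9 = 23 ⇒ 23 seconds.
Publish lies on that path, so at 11 seconds the path becomes 25 seconds.
The critical path is still Checkout→Lint→Publish; finish is now 25 seconds.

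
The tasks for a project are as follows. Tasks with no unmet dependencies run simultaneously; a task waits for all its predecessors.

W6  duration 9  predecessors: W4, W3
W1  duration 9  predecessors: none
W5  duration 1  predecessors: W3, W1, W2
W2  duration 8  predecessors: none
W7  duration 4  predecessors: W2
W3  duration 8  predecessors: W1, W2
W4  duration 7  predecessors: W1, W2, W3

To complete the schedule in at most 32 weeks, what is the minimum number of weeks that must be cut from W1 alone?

Current finish: 33 weeks; target: 32.
W1 is on every critical path, so each week cut from W1 cuts the finish by one (this holds down to a finish of 32).
Need 33 − 32 = 1 week off W1 → W1 becomes 8 weeks, finish becomes 32.

1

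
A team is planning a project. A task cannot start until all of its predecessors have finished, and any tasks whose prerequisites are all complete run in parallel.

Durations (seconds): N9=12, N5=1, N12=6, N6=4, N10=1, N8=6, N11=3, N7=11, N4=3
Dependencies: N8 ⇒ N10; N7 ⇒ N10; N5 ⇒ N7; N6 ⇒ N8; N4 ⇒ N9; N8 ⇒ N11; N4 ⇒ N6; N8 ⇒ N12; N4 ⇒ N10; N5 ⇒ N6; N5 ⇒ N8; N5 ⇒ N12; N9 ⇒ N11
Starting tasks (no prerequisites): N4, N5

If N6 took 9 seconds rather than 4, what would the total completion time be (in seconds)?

24

Actual critical path: N4→N6→N8→N12 = 3+4+6+6 = 19 ⇒ 19 seconds.
N6 lies on that path, so at 9 seconds the path becomes 24 seconds.
No other chain overtakes it, so the finish is 24 seconds.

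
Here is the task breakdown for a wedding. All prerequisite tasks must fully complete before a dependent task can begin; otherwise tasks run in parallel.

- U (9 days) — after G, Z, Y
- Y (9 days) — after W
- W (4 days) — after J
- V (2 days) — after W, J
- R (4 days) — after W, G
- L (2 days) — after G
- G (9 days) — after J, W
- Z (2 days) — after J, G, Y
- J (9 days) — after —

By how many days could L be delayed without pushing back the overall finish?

9

Critical path: J→W→G→Z→U = 9+4+9+2+9 = 33, so the finish is 33 days.
L finishes as early as 24 and must finish by 33.
Float = 33 − 24 = 9.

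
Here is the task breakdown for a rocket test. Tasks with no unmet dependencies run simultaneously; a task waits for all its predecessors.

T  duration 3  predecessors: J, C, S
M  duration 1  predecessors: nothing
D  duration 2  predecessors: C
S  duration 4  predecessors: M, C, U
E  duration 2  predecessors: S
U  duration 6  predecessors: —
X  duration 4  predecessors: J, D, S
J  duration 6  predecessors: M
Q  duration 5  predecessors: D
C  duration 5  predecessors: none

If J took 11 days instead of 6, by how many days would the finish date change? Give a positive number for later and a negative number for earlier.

Baseline: U→S→X = 6+4+4 = 14 → 14 days.
J is off the critical path — its longest chain is 11 days, giving 3 of slack.
The binding chain switches to M→J→X = 1+11+4 = 16; finish 16 days.
Change in finish: 16 − 14 = +2 days.

2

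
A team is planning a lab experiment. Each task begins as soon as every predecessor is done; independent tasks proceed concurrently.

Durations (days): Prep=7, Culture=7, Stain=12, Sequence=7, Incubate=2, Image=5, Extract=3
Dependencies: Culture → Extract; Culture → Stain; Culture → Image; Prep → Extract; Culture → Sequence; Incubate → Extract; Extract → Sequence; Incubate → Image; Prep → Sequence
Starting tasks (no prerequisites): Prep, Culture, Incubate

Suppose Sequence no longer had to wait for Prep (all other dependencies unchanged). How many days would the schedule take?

19

With the dependency in place, Culture→Stain = 7+12 = 19 sets the finish at 19 days.
Dropping Prep→Sequence doesn't change Sequence's earliest start (10); another predecessor still binds.
The longest chain is now Culture→Stain = 7+12 = 19, so the schedule takes 19 days.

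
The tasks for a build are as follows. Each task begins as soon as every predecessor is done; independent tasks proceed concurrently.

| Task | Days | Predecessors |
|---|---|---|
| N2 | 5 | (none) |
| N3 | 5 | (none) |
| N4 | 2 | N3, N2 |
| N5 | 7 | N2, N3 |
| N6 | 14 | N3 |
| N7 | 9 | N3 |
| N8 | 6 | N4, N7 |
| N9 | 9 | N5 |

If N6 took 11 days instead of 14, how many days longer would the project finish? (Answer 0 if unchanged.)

Baseline: N2→N5→N9 = 5+7+9 = 21 → 21 days.
N6 has 2 days of float (longest path through it is 19).
That remains the longest chain; total 21 days.
Change in finish: 21 − 21 = +0 days.

0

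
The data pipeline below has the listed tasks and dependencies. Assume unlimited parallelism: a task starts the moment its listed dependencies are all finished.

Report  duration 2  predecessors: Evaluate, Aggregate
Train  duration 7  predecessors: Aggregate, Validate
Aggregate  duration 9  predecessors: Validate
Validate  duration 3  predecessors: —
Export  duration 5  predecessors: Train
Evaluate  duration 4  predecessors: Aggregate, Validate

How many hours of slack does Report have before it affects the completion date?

6

Validate→Aggregate→Train→Export = 3+9+7+5 = 24 sets the makespan at 24 hours.
Report finishes as early as 18 and must finish by 24.
Slack of Report = 22 − 16 = 6 hours.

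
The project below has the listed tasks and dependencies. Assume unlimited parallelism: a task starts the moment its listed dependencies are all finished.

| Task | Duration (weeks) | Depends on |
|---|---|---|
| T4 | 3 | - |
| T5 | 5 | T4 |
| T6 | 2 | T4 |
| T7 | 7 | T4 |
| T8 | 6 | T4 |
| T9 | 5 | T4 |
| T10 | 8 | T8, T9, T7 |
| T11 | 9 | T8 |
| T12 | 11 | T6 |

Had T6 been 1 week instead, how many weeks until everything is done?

As given, the longest chain is T4→T7→T10 = 3+7+8 = 18, so the finish is 18 weeks.
T6 is off the critical path — its longest chain is 16 weeks, giving 2 of slack.
The critical path is still T4→T7→T10; finish is now 18 weeks.

18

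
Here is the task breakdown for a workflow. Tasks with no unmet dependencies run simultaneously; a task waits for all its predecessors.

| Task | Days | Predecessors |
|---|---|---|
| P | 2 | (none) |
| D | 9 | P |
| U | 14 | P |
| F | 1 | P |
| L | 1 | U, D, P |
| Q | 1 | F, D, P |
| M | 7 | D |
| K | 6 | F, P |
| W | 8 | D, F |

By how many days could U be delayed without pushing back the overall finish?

2

P→D→W = 2+9+8 = 19 sets the makespan at 19 days.
The longest chain containing U totals 17 days.
So U can slip 18 − 16 = 2 days.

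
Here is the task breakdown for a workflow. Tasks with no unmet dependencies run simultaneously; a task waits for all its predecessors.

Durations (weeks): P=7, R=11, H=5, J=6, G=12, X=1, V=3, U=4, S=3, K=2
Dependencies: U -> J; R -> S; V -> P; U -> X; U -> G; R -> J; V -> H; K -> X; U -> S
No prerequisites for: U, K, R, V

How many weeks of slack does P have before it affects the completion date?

The longest chain is R→J = 11+6 = 17; overall finish 17 weeks.
The longest chain containing P totals 10 weeks.
Float = 17 − 10 = 7.

7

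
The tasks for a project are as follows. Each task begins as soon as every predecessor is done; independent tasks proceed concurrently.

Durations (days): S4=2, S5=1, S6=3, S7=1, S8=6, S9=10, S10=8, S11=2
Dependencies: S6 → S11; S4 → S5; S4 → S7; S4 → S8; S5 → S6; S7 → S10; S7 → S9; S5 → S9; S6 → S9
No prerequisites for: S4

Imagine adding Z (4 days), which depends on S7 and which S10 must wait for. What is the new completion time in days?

16

Originally the job takes 16 days.
With Z inserted, S10 now waits for max(S7, Z).
New critical path: S4→S5→S6→S9 = 2+1+3+10 = 16 ⇒ 16 days.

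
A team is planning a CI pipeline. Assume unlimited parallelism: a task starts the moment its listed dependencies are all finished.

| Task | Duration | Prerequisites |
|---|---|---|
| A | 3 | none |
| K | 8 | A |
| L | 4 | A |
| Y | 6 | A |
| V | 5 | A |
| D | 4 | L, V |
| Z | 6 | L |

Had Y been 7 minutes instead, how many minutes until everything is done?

The binding path is A→L→Z = 3+4+6 = 13; finish at 13 minutes.
The longest path through Y is only 9 minutes, so Y has float 4.
No other chain overtakes it, so the finish is 13 minutes.

13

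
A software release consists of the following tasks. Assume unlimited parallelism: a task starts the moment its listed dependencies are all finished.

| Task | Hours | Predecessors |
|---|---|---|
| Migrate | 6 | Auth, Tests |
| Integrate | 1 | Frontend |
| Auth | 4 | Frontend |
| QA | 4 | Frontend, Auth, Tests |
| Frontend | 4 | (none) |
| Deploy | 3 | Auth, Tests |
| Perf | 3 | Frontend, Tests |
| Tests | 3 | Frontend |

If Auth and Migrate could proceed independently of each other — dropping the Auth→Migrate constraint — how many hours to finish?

With the dependency in place, Frontend→Auth→Migrate = 4+4+6 = 14 sets the finish at 14 hours.
Without Auth→Migrate, Migrate's earliest start moves from 8 to 7.
The longest chain is now Frontend→Tests→Migrate = 4+3+6 = 13, so the project takes 13 hours.

13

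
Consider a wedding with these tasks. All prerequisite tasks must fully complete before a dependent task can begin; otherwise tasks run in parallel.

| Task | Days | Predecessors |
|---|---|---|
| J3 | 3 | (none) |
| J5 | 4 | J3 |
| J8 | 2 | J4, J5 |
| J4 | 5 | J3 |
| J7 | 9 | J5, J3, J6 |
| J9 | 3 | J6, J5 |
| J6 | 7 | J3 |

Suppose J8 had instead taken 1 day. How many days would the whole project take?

19

As given, the longest chain is J3→J6→J7 = 3+7+9 = 19, so the finish is 19 days.
The longest path through J8 is only 10 days, so J8 has float 9.
That remains the longest chain; total 19 days.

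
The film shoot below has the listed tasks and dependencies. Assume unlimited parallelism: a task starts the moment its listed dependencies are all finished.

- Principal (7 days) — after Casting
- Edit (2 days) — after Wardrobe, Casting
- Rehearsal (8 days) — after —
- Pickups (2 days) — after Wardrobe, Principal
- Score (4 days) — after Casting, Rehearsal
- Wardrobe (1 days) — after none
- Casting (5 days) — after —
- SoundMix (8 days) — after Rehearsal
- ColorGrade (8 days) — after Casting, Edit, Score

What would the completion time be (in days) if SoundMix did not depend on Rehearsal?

20

Original critical path: Rehearsal→Score→ColorGrade = 8+4+8 = 20 ⇒ 20 days.
Without Rehearsal→SoundMix, SoundMix's earliest start moves from 8 to 0.
The longest chain is now Rehearsal→Score→ColorGrade = 8+4+8 = 20, so the film shoot takes 20 days.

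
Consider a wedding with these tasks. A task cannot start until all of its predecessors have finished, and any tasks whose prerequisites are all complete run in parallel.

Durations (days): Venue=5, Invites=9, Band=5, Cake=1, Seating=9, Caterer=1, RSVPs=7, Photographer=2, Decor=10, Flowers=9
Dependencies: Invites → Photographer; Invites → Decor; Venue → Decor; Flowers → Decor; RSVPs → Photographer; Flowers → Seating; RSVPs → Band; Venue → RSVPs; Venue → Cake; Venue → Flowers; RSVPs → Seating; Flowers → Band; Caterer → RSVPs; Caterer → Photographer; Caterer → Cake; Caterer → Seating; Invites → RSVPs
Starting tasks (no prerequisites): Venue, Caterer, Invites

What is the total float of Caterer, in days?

8

Invites→RSVPs→Seating = 9+7+9 = 25 sets the makespan at 25 days.
The longest chain containing Caterer totals 17 days.
Float = 25 − 17 = 8.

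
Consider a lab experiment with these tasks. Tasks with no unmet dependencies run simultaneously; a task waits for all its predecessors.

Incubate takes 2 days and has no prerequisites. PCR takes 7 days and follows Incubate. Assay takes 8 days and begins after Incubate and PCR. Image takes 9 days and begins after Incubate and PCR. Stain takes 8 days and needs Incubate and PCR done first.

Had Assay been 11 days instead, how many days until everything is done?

The binding path is Incubate→PCR→Image = 2+7+9 = 18; finish at 18 days.
Assay is off the critical path — its longest chain is 17 days, giving 1 of slack.
Now Incubate→PCR→Assay = 2+7+11 = 20 is longest, so the finish becomes 20 days.

20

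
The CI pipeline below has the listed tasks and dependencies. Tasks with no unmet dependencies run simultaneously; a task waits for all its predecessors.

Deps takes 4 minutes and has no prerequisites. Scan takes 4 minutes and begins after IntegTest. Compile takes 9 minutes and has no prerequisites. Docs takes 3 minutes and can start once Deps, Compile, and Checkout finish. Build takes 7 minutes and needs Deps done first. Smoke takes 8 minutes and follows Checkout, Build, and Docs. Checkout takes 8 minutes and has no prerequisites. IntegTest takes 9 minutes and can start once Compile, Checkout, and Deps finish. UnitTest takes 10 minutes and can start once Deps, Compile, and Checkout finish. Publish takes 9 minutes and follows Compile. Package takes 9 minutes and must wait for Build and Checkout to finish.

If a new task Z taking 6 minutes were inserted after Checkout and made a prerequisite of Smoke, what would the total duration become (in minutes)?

Originally the schedule takes 22 minutes.
With Z inserted, Smoke now waits for max(Checkout, Build, Docs, Z).
New critical path: Checkout→Z→Smoke = 8+6+8 = 22 ⇒ 22 minutes.

22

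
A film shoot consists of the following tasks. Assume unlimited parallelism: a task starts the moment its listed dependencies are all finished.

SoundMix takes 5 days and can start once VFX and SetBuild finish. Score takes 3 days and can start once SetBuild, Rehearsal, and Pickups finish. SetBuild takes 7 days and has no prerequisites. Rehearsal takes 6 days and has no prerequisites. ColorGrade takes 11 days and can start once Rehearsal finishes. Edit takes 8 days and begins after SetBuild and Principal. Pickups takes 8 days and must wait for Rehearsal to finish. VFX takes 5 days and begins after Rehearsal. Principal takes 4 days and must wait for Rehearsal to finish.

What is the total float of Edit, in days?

Rehearsal→Principal→Edit = 6+4+8 = 18 sets the makespan at 18 days.
The longest chain containing Edit totals 18 days.
Float = 18 − 18 = 0.

0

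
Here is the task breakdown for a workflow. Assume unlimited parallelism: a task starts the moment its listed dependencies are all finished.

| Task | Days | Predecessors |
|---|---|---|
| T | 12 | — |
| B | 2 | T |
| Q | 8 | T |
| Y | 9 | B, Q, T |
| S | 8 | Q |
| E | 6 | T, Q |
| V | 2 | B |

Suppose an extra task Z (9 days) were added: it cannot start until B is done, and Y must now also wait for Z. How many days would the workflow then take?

Originally the workflow takes 29 days.
With Z inserted, Y now waits for max(B, Q, T, Z).
New critical path: T→B→Z→Y = 12+2+9+9 = 32 ⇒ 32 days.

32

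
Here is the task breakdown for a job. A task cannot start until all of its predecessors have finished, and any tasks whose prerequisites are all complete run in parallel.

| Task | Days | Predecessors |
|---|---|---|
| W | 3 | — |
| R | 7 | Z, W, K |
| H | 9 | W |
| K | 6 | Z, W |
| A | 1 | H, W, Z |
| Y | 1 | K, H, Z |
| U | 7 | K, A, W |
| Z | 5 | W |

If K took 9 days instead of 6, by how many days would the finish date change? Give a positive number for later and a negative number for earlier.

Actual critical path: W→Z→K→U = 3+5+6+7 = 21 ⇒ 21 days.
K lies on that path, so at 9 days the path becomes 24 days.
That remains the longest chain; total 24 days.
Change in finish: 24 − 21 = +3 days.

3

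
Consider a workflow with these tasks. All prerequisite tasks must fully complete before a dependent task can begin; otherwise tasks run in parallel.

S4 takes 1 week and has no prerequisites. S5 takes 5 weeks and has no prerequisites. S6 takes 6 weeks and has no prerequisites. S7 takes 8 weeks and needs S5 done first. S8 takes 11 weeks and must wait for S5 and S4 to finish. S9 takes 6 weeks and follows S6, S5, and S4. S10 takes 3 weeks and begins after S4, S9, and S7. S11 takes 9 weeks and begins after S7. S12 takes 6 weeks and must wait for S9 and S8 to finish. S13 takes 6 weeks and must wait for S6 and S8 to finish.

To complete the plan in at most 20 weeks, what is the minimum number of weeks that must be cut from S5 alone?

2

Current finish: 22 weeks; target: 20.
S5 is on every critical path, so each week cut from S5 cuts the finish by one (this holds down to a finish of 18).
Need 22 − 20 = 2 weeks off S5 → S5 becomes 3 weeks, finish becomes 20.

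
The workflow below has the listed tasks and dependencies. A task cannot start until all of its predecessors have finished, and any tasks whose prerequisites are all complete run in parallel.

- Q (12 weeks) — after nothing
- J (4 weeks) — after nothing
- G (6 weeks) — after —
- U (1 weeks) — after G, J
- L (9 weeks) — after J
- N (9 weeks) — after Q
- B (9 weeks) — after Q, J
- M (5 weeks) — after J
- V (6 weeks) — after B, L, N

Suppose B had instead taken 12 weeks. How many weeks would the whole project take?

30

Critical path before the change: Q→B→V = 12+9+6 = 27 giving 27 weeks.
B is on the critical path; changing it to 12 makes that path 30 weeks.
That remains the longest chain; total 30 weeks.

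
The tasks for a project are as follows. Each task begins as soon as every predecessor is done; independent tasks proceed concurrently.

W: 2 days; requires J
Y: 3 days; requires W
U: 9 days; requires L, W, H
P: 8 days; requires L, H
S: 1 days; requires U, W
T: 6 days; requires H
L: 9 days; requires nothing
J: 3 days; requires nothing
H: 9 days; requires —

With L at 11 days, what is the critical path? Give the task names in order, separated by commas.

As given, the longest chain is L→U→S = 9+9+1 = 19, so the finish is 19 days.
L lies on that path, so at 11 days the path becomes 21 days.
No other chain overtakes it, so the finish is 21 days.

L, U, S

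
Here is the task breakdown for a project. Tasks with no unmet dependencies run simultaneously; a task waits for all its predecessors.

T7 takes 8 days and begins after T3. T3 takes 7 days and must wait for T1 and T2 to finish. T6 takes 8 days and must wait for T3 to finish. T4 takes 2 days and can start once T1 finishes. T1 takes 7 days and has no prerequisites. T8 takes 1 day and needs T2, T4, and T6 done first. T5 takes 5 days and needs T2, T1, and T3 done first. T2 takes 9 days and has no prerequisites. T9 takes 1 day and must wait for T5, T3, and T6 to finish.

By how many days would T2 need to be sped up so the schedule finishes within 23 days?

2

Current finish: 25 days; target: 23.
T2 is on every critical path, so each day cut from T2 cuts the finish by one (this holds down to a finish of 23).
Need 25 − 23 = 2 days off T2 → T2 becomes 7 days, finish becomes 23.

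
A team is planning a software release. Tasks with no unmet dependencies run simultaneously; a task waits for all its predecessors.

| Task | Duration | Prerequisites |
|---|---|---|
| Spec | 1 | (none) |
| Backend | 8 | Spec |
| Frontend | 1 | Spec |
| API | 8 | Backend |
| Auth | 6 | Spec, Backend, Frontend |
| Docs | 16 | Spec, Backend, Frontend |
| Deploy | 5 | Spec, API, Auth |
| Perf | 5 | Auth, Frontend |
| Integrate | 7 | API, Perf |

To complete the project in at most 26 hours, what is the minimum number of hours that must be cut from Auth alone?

1

Current finish: 27 hours; target: 26.
Auth is on every critical path, so each hour cut from Auth cuts the finish by one (this holds down to a finish of 25).
Need 27 − 26 = 1 hour off Auth → Auth becomes 5 hours, finish becomes 26.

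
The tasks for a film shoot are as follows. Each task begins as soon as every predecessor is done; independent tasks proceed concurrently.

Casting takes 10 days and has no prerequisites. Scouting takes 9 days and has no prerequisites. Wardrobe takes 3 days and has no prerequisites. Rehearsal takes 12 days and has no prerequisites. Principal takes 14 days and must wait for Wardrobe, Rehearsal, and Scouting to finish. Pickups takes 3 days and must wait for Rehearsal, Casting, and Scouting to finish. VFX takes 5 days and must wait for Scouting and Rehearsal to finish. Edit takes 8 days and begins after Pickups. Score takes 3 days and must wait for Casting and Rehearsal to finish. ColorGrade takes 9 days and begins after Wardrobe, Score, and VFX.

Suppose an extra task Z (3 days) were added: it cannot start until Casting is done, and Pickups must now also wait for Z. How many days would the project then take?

Originally the project takes 26 days.
With Z inserted, Pickups now waits for max(Rehearsal, Casting, Scouting, Z).
New critical path: Rehearsal→Principal = 12+14 = 26 ⇒ 26 days.

26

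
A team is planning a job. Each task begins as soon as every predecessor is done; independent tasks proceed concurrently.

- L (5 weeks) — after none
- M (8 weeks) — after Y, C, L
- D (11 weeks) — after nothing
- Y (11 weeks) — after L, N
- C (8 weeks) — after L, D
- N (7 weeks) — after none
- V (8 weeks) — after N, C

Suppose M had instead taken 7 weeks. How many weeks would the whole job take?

Baseline: D→C→M = 11+8+8 = 27 → 27 weeks.
M lies on that path, so at 7 weeks the path becomes 26 weeks.
New critical path: D→C→V = 11+8+8 = 27 ⇒ 27 weeks.

27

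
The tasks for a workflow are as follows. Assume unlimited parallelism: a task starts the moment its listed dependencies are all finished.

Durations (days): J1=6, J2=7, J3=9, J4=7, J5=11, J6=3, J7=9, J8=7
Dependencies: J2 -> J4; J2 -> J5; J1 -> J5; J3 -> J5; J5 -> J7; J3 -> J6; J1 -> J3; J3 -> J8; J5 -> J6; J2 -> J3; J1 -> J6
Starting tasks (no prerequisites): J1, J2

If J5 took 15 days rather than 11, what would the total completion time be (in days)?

40

The binding path is J2→J3→J5→J7 = 7+9+11+9 = 36; finish at 36 days.
J5 lies on that path, so at 15 days the path becomes 40 days.
The critical path is still J2→J3→J5→J7; finish is now 40 days.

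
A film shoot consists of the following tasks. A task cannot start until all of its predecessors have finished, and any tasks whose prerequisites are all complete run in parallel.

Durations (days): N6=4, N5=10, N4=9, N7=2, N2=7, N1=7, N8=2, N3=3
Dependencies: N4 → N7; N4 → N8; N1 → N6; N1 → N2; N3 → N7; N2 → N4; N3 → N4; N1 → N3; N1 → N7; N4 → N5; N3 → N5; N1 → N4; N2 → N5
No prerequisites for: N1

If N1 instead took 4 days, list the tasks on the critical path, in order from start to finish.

N1, N2, N4, N5

Critical path before the change: N1→N2→N4→N5 = 7+7+9+10 = 33 giving 33 days.
N1 lies on that path, so at 4 days the path becomes 30 days.
The critical path is still N1→N2→N4→N5; finish is now 30 days.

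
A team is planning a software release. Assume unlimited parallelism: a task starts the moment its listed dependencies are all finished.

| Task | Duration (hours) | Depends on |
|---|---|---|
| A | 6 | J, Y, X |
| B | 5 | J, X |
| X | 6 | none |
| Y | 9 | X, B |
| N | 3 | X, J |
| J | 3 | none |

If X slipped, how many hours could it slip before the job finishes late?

0

The longest chain is X→B→Y→A = 6+5+9+6 = 26; overall finish 26 hours.
X finishes as early as 6 and must finish by 6.
Slack of X = 0 − 0 = 0 hours.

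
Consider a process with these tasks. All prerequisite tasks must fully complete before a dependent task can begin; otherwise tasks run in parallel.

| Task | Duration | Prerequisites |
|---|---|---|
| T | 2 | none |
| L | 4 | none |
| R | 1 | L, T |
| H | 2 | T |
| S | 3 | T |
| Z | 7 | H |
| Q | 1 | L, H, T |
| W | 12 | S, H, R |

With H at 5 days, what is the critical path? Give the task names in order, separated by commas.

T, H, W

As given, the longest chain is T→S→W = 2+3+12 = 17, so the finish is 17 days.
H is off the critical path — its longest chain is 16 days, giving 1 of slack.
New critical path: T→H→W = 2+5+12 = 19 ⇒ 19 days.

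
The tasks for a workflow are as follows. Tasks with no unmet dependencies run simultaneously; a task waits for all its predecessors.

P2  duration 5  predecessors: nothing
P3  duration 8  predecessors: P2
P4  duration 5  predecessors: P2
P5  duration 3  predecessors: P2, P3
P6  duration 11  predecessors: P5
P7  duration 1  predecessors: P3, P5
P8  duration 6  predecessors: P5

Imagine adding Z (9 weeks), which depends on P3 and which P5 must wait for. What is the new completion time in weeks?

36

Originally the schedule takes 27 weeks.
With Z inserted, P5 now waits for max(P2, P3, Z).
New critical path: P2→P3→Z→P5→P6 = 5+8+9+3+11 = 36 ⇒ 36 weeks.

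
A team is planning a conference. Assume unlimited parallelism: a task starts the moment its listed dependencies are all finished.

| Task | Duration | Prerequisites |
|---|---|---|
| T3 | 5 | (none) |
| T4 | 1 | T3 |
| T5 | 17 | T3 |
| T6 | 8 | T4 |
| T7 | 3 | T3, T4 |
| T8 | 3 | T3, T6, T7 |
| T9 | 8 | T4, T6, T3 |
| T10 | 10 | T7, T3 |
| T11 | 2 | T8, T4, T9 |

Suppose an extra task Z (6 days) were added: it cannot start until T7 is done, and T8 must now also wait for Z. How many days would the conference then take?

24

Originally the conference takes 24 days.
With Z inserted, T8 now waits for max(T3, T6, T7, Z).
New critical path: T3→T4→T6→T9→T11 = 5+1+8+8+2 = 24 ⇒ 24 days.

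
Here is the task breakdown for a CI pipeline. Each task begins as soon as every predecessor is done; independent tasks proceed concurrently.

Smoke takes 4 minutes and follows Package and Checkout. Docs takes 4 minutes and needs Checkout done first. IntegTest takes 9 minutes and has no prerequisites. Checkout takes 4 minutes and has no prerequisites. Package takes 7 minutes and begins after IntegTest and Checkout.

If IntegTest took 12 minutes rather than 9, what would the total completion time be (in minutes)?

Baseline: IntegTest→Package→Smoke = 9+7+4 = 20 → 20 minutes.
IntegTest lies on that path, so at 12 minutes the path becomes 23 minutes.
That remains the longest chain; total 23 minutes.

23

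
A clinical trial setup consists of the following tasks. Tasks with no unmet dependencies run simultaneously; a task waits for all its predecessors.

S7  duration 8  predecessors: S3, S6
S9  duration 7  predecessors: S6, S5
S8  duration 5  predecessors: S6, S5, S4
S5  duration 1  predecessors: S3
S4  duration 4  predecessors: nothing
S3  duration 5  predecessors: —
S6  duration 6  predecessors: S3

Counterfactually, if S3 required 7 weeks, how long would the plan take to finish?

Actual critical path: S3→S6→S7 = 5+6+8 = 19 ⇒ 19 weeks.
Since S3 is critical, the +2 change carries straight to that chain (now 21 weeks).
The critical path is still S3→S6→S7; finish is now 21 weeks.

21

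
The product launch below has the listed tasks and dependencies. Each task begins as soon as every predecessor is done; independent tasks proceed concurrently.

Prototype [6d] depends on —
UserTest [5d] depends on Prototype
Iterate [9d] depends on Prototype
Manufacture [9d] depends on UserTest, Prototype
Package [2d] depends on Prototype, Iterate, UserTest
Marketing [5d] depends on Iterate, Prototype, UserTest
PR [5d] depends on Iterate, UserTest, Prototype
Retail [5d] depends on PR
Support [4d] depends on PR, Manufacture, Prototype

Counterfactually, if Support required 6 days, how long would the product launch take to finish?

26

Baseline: Prototype→Iterate→PR→Retail = 6+9+5+5 = 25 → 25 days.
Support is off the critical path — its longest chain is 24 days, giving 1 of slack.
New critical path: Prototype→UserTest→Manufacture→Support = 6+5+9+6 = 26 ⇒ 26 days.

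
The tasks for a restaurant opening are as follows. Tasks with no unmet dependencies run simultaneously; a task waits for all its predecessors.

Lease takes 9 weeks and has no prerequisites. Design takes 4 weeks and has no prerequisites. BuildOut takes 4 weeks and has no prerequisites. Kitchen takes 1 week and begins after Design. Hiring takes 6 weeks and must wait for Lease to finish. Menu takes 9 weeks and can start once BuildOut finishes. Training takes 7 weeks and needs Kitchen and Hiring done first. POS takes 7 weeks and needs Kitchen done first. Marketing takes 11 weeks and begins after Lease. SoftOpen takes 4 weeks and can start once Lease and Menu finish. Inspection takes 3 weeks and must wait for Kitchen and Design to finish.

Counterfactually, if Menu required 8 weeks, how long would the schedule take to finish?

As given, the longest chain is Lease→Hiring→Training = 9+6+7 = 22, so the finish is 22 weeks.
Menu is off the critical path — its longest chain is 17 weeks, giving 5 of slack.
No other chain overtakes it, so the finish is 22 weeks.

22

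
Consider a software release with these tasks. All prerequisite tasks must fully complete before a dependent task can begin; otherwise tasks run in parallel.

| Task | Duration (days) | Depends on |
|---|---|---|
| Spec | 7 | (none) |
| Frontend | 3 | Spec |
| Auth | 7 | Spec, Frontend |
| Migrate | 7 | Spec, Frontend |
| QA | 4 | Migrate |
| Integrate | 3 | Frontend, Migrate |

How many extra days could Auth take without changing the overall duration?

4

Spec→Frontend→Migrate→QA = 7+3+7+4 = 21 sets the makespan at 21 days.
Longest path through Auth: 17 days (earliest finish 17, latest finish 21).
So Auth can slip 21 − 17 = 4 days.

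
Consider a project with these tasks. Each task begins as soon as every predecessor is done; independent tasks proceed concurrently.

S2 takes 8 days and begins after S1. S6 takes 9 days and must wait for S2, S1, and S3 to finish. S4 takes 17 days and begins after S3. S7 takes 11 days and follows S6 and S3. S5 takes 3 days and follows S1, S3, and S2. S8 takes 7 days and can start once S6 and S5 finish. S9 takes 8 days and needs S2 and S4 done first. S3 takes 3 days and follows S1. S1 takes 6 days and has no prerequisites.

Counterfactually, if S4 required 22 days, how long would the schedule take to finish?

Actual critical path: S1→S3→S4→S9 = 6+3+17+8 = 34 ⇒ 34 days.
Since S4 is critical, the +5 change carries straight to that chain (now 39 days).
That remains the longest chain; total 39 days.

39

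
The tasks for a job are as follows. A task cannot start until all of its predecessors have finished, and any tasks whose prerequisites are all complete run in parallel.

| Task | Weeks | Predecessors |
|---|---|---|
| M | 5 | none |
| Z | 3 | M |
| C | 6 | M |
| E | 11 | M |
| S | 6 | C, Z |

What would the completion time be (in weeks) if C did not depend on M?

16

Original critical path: M→C→S = 5+6+6 = 17 ⇒ 17 weeks.
Without M→C, C's earliest start moves from 5 to 0.
New critical path: M→E = 5+11 = 16 ⇒ 16 weeks.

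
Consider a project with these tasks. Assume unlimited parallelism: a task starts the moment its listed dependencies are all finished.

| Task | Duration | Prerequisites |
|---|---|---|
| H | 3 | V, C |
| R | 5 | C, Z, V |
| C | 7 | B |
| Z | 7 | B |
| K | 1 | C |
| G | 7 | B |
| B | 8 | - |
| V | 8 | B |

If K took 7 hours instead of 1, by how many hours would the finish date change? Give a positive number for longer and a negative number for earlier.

1

As given, the longest chain is B→V→R = 8+8+5 = 21, so the finish is 21 hours.
The longest path through K is only 16 hours, so K has float 5.
The binding chain switches to B→C→K = 8+7+7 = 22; finish 22 hours.
Change in finish: 22 − 21 = +1 hours.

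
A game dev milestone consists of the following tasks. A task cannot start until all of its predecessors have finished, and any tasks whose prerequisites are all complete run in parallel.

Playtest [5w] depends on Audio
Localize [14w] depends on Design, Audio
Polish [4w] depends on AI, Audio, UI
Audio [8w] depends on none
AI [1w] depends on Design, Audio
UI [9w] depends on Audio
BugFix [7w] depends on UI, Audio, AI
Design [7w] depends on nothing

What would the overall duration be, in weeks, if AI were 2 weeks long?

As given, the longest chain is Audio→UI→BugFix = 8+9+7 = 24, so the finish is 24 weeks.
AI has 8 weeks of float (longest path through it is 16).
No other chain overtakes it, so the finish is 24 weeks.

24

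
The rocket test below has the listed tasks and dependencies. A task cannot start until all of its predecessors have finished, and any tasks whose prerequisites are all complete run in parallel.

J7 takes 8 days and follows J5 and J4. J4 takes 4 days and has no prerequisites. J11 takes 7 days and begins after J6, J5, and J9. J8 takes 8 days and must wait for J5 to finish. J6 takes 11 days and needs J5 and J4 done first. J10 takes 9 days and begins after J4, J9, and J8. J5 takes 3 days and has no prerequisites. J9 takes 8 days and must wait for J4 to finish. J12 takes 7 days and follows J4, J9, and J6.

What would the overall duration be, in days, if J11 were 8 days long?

As given, the longest chain is J4→J6→J11 = 4+11+7 = 22, so the finish is 22 days.
Since J11 is critical, the +1 change carries straight to that chain (now 23 days).
No other chain overtakes it, so the finish is 23 days.

23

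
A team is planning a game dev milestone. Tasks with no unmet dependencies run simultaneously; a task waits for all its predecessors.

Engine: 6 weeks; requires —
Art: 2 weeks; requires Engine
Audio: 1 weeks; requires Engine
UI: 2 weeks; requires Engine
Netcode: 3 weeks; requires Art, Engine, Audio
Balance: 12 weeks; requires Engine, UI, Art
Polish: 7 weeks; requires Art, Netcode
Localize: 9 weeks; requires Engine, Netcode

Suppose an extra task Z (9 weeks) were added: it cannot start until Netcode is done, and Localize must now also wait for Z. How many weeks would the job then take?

Originally the job takes 20 weeks.
With Z inserted, Localize now waits for max(Engine, Netcode, Z).
New critical path: Engine→Art→Netcode→Z→Localize = 6+2+3+9+9 = 29 ⇒ 29 weeks.

29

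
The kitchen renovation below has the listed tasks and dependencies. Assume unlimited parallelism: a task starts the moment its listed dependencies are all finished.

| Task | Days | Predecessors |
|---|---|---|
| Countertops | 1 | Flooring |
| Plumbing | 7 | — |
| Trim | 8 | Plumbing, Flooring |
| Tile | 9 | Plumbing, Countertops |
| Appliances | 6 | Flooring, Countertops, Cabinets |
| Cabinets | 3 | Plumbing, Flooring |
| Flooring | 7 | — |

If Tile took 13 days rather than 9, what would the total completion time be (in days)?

21

As given, the longest chain is Flooring→Countertops→Tile = 7+1+9 = 17, so the finish is 17 days.
Tile lies on that path, so at 13 days the path becomes 21 days.
The critical path is still Flooring→Countertops→Tile; finish is now 21 days.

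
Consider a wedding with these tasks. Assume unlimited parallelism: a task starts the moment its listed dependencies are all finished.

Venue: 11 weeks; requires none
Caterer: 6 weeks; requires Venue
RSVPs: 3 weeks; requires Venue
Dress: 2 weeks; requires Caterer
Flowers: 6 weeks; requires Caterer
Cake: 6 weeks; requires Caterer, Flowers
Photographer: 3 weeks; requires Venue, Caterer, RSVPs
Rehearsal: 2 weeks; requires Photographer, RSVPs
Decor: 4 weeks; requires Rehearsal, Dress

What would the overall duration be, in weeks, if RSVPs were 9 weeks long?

29

Baseline: Venue→Caterer→Flowers→Cake = 11+6+6+6 = 29 → 29 weeks.
RSVPs is off the critical path — its longest chain is 23 weeks, giving 6 of slack.
That remains the longest chain; total 29 weeks.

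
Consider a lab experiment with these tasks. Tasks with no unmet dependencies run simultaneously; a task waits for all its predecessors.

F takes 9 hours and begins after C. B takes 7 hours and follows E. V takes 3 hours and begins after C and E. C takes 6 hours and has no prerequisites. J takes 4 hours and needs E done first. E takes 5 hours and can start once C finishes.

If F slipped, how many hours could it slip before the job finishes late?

C→E→B = 6+5+7 = 18 sets the makespan at 18 hours.
The longest chain containing F totals 15 hours.
So F can slip 18 − 15 = 3 hours.

3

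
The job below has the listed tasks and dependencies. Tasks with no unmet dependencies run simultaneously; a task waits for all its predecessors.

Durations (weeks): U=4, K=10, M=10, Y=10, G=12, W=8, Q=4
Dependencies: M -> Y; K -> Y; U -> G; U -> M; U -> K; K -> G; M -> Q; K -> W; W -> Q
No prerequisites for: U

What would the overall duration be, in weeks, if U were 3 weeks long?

Actual critical path: U→K→G = 4+10+12 = 26 ⇒ 26 weeks.
U lies on that path, so at 3 weeks the path becomes 25 weeks.
No other chain overtakes it, so the finish is 25 weeks.

25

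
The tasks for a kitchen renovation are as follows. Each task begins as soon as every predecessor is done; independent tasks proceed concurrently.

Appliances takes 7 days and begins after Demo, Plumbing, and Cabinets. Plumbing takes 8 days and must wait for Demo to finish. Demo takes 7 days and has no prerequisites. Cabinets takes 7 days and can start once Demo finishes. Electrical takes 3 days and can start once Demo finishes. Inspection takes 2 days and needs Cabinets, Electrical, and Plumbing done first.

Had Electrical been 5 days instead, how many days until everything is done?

22

Actual critical path: Demo→Plumbing→Appliances = 7+8+7 = 22 ⇒ 22 days.
Electrical has 10 days of float (longest path through it is 12).
That remains the longest chain; total 22 days.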